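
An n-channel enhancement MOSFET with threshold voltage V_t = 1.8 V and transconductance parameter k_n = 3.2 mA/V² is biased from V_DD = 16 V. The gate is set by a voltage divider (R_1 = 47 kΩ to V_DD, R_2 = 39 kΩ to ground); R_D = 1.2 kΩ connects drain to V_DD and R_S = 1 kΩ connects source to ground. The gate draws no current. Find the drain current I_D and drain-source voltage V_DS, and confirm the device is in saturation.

V_G = V_DD·R_2/(R_1+R_2) = 16×39/86 = 7.26 V.
Assume saturation: I_D = (k_n/2)(V_GS − V_t)² with V_GS = V_G − I_D·R_S = 7.26 − 1·I_D.
Substituting gives 1.6·I_D² − 18.5·I_D + 47.6 = 0, with roots I_D = 3.9 or 7.64 mA.
The root I_D = 7.64 mA gives V_GS = -0.385 V ≤ V_t, so take I_D = 3.9 mA.
Then V_GS = 3.36 V and V_DS = V_DD − I_D(R_D+R_S) = 16 − 3.9×2.2 = 7.43 V.
Saturation requires V_DS ≥ V_GS − V_t = 1.56 V; 7.43 ≥ 1.56 ✓.

I_D ≈ 3.9 mA, V_DS ≈ 7.4 V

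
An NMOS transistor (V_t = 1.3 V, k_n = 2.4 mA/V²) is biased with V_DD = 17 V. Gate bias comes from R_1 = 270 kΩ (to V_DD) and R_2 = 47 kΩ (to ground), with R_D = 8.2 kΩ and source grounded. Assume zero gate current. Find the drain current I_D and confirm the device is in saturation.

I_D ≈ 1.8 mA

V_G = V_DD·R_2/(R_1+R_2) = 17×47/317 = 2.52 V. With the source grounded, V_GS = V_G = 2.52 V.
Assume saturation: I_D = (k_n/2)(V_GS − V_t)² = (2.4/2)×(2.52 − 1.3)² = 1.2×1.22² = 1.79 mA.
V_DS = V_DD − I_D·R_D = 17 − 1.79×8.2 = 2.34 V.
Saturation requires V_DS ≥ V_GS − V_t = 1.22 V; 2.34 ≥ 1.22 ✓.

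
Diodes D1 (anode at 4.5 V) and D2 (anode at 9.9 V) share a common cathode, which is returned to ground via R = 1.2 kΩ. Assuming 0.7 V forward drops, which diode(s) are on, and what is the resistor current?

Only D2 conducts; I_R ≈ 7.7 mA

Assume both conduct. Then node N would need to be at both 4.5−0.7 = 3.8 V and 9.9−0.7 = 9.2 V, which is impossible.
Assume only D2 conducts: V_N = 9.9 − 0.7 = 9.2 V, so I_R = 9.2/1.2 = 7.67 mA.
Check D1: its anode-to-cathode voltage is 4.5 − 9.2 = -4.7 V < 0.7 V, so it is off. The assumption is consistent.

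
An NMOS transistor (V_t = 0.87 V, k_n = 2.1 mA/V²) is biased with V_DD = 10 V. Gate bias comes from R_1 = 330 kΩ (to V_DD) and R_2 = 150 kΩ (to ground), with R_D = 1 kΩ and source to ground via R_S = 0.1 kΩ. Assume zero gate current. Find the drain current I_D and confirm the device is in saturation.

I_D ≈ 3.7 mA

V_G = V_DD·R_2/(R_1+R_2) = 10×150/480 = 3.12 V.
Assume saturation: I_D = (k_n/2)(V_GS − V_t)² with V_GS = V_G − I_D·R_S = 3.12 − 0.1·I_D.
Substituting gives 0.0105·I_D² − 1.47·I_D + 5.34 = 0, with roots I_D = 3.72 or 137 mA.
The root I_D = 137 mA gives V_GS = -10.5 V ≤ V_t, so take I_D = 3.72 mA.
Then V_GS = 2.75 V and V_DS = V_DD − I_D(R_D+R_S) = 10 − 3.72×1.1 = 5.91 V.
Saturation requires V_DS ≥ V_GS − V_t = 1.88 V; 5.91 ≥ 1.88 ✓.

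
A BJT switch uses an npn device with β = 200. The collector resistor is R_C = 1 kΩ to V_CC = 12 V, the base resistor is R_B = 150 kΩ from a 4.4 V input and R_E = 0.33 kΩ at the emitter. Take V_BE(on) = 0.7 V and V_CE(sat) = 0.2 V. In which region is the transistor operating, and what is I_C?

Assume active. Base-emitter loop: I_B = (V_BB − V_BE)/(R_B + (β+1)R_E) = (4.4 − 0.7)/(150 + 201×0.33) = 0.0171 mA.
I_C = β·I_B = 200×0.0171 = 3.42 mA.
V_CE = V_CC − I_C·R_C − I_E·R_E = 12 − 3.42×1 − 3.44×0.33 = 7.44 V > V_CE(sat), so the active-region assumption holds.

active; I_C ≈ 3.4 mA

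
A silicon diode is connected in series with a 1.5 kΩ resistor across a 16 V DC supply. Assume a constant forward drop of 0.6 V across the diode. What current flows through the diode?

I ≈ 10 mA

KVL around the loop: 16 = V_D + I·R = 0.6 + I × 1.5 kΩ.
So I = (16 − 0.6) / 1.5 kΩ = 15.4 / 1.5 = 10.3 mA.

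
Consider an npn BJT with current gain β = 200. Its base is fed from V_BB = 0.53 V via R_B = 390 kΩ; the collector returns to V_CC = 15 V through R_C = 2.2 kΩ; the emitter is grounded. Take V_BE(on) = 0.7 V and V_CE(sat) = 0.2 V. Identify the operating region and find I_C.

V_BB = 0.53 V ≤ V_BE(on) = 0.7 V, so the base-emitter junction is not forward biased.
The transistor is in cutoff: I_B = I_C = 0.

cutoff; I_C ≈ 0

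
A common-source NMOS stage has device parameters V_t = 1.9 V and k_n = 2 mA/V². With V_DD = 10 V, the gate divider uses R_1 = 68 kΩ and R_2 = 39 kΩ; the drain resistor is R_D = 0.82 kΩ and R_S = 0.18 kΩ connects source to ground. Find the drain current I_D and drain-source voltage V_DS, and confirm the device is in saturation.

I_D ≈ 1.9 mA, V_DS ≈ 8.1 V

V_G = V_DD·R_2/(R_1+R_2) = 10×39/107 = 3.64 V.
Assume saturation: I_D = (k_n/2)(V_GS − V_t)² with V_GS = V_G − I_D·R_S = 3.64 − 0.18·I_D.
Substituting gives 0.0324·I_D² − 1.63·I_D + 3.04 = 0, with roots I_D = 1.95 or 48.3 mA.
The root I_D = 48.3 mA gives V_GS = -5.05 V ≤ V_t, so take I_D = 1.95 mA.
Then V_GS = 3.29 V and V_DS = V_DD − I_D(R_D+R_S) = 10 − 1.95×1 = 8.05 V.
Saturation requires V_DS ≥ V_GS − V_t = 1.39 V; 8.05 ≥ 1.39 ✓.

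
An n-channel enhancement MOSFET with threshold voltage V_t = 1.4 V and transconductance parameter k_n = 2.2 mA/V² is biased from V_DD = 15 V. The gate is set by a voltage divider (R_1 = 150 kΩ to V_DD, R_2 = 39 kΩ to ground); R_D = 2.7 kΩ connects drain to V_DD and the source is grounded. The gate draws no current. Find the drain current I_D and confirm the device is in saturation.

V_G = V_DD·R_2/(R_1+R_2) = 15×39/189 = 3.1 V. With the source grounded, V_GS = V_G = 3.1 V.
Assume saturation: I_D = (k_n/2)(V_GS − V_t)² = (2.2/2)×(3.1 − 1.4)² = 1.1×1.7² = 3.16 mA.
V_DS = V_DD − I_D·R_D = 15 − 3.16×2.7 = 6.46 V.
Saturation requires V_DS ≥ V_GS − V_t = 1.7 V; 6.46 ≥ 1.7 ✓.

I_D ≈ 3.2 mA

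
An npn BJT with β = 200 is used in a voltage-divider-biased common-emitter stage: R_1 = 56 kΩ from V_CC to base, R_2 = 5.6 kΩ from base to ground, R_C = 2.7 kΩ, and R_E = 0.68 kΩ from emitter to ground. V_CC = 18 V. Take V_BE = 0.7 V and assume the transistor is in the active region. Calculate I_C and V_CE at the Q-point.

Thevenize the base divider: V_Th = V_CC·R_2/(R_1+R_2) = 18×5.6/61.6 = 1.64 V, R_Th = R_1‖R_2 = 5.09 kΩ.
Base-emitter loop: V_Th = I_B·R_Th + V_BE + (β+1)I_B·R_E, so I_B = (1.64 − 0.7) / (5.09 + 201×0.68) = 0.0066 mA.
I_C = β·I_B = 200×0.0066 = 1.32 mA, and I_E = (β+1)I_B = 1.33 mA.
V_CE = V_CC − I_C·R_C − I_E·R_E = 18 − 1.32×2.7 − 1.33×0.68 = 13.5 V.
V_CE = 13.5 V > 0.2 V confirms active-region operation.

I_C ≈ 1.3 mA, V_CE ≈ 14 V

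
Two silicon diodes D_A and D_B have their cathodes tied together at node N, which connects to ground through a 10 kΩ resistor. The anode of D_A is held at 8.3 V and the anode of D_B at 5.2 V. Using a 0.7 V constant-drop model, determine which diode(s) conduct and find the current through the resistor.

Only D_A conducts; I_R ≈ 0.76 mA

Assume both conduct. Then node N would need to be at both 8.3−0.7 = 7.6 V and 5.2−0.7 = 4.5 V, which is impossible.
Assume only D_A conducts: V_N = 8.3 − 0.7 = 7.6 V, so I_R = 7.6/10 = 0.76 mA.
Check D_B: its anode-to-cathode voltage is 5.2 − 7.6 = -2.4 V < 0.7 V, so it is off. The assumption is consistent.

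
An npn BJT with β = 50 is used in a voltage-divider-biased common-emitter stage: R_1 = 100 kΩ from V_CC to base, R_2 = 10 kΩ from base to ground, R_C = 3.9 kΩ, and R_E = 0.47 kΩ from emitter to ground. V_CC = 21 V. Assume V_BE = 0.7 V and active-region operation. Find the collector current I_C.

I_C ≈ 1.8 mA

Thevenize the base divider: V_Th = V_CC·R_2/(R_1+R_2) = 21×10/110 = 1.91 V, R_Th = R_1‖R_2 = 9.09 kΩ.
Base-emitter loop: V_Th = I_B·R_Th + V_BE + (β+1)I_B·R_E, so I_B = (1.91 − 0.7) / (9.09 + 51×0.47) = 0.0366 mA.
I_C = β·I_B = 50×0.0366 = 1.83 mA, and I_E = (β+1)I_B = 1.87 mA.
V_CE = V_CC − I_C·R_C − I_E·R_E = 21 − 1.83×3.9 − 1.87×0.47 = 13 V.
V_CE = 13 V > 0.2 V confirms active-region operation.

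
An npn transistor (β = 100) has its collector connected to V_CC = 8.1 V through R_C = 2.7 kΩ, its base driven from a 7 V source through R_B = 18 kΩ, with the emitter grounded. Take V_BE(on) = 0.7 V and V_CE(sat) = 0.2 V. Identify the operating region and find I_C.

saturation; I_C ≈ 2.9 mA

Assume active: I_B = (7 − 0.7)/18 = 0.35 mA, giving I_C = β·I_B = 35 mA.
But then V_CE = 8.1 − 35×2.7 = -86.4 V < V_CE(sat) = 0.2 V — impossible in the active region.
So the transistor is saturated. With V_CE = 0.2 V, I_C = (V_CC − 0.2)/R_C = 7.9/2.7 = 2.93 mA.
Check: β·I_B = 35 mA > I_C = 2.93 mA, confirming saturation.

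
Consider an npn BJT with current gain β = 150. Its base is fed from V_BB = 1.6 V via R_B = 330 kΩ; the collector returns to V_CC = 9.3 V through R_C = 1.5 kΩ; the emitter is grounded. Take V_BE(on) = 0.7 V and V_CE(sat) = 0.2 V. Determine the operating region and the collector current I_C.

active; I_C ≈ 0.41 mA

Assume active. Base-emitter loop: I_B = (V_BB − V_BE)/R_B = (1.6 − 0.7)/330 = 0.00273 mA.
I_C = β·I_B = 150×0.00273 = 0.409 mA.
V_CE = V_CC − I_C·R_C = 9.3 − 0.409×1.5 = 8.69 V > V_CE(sat), so the active-region assumption holds.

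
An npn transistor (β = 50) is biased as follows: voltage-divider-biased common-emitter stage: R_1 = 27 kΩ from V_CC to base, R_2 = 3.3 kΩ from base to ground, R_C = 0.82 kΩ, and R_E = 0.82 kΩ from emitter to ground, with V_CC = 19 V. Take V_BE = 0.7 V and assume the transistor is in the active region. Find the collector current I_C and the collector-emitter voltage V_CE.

Thevenize the base divider: V_Th = V_CC·R_2/(R_1+R_2) = 19×3.3/30.3 = 2.07 V, R_Th = R_1‖R_2 = 2.94 kΩ.
Base-emitter loop: V_Th = I_B·R_Th + V_BE + (β+1)I_B·R_E, so I_B = (2.07 − 0.7) / (2.94 + 51×0.82) = 0.0306 mA.
I_C = β·I_B = 50×0.0306 = 1.53 mA, and I_E = (β+1)I_B = 1.56 mA.
V_CE = V_CC − I_C·R_C − I_E·R_E = 19 − 1.53×0.82 − 1.56×0.82 = 16.5 V.
V_CE = 16.5 V > 0.2 V confirms active-region operation.

I_C ≈ 1.5 mA, V_CE ≈ 16 V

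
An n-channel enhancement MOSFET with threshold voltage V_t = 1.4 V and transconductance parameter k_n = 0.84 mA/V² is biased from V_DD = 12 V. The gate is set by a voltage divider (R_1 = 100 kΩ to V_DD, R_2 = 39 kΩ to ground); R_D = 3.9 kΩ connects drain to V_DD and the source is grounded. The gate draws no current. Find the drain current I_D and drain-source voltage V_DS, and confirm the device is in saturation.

V_G = V_DD·R_2/(R_1+R_2) = 12×39/139 = 3.37 V. With the source grounded, V_GS = V_G = 3.37 V.
Assume saturation: I_D = (k_n/2)(V_GS − V_t)² = (0.84/2)×(3.37 − 1.4)² = 0.42×1.97² = 1.62 mA.
V_DS = V_DD − I_D·R_D = 12 − 1.62×3.9 = 5.66 V.
Saturation requires V_DS ≥ V_GS − V_t = 1.97 V; 5.66 ≥ 1.97 ✓.

I_D ≈ 1.6 mA, V_DS ≈ 5.7 V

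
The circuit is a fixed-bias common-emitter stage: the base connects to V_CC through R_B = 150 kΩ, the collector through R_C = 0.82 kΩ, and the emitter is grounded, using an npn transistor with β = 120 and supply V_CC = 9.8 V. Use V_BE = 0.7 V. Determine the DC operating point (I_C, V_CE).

Base loop: V_CC = I_B·R_B + V_BE, so I_B = (9.8 − 0.7)/150 kΩ = 0.0607 mA.
In the active region I_C = β·I_B = 120 × 0.0607 = 7.28 mA.
Collector loop: V_CE = V_CC − I_C·R_C = 9.8 − 7.28×0.82 = 3.83 V.
Since V_CE = 3.83 V > V_CE(sat) ≈ 0.2 V, the transistor is in the active region as assumed.

I_C ≈ 7.3 mA, V_CE ≈ 3.8 V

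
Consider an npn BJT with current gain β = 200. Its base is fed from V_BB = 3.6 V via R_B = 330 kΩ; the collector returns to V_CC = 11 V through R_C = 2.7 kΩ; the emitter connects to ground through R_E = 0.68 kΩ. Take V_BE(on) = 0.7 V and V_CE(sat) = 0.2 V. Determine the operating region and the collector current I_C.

Assume active. Base-emitter loop: I_B = (V_BB − V_BE)/(R_B + (β+1)R_E) = (3.6 − 0.7)/(330 + 201×0.68) = 0.00621 mA.
I_C = β·I_B = 200×0.00621 = 1.24 mA.
V_CE = V_CC − I_C·R_C − I_E·R_E = 11 − 1.24×2.7 − 1.25×0.68 = 6.8 V > V_CE(sat), so the active-region assumption holds.

active; I_C ≈ 1.2 mA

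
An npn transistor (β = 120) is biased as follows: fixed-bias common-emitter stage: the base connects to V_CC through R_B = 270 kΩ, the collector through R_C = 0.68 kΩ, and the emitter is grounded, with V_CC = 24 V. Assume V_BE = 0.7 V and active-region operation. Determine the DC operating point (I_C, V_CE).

Base loop: V_CC = I_B·R_B + V_BE, so I_B = (24 − 0.7)/270 kΩ = 0.0863 mA.
In the active region I_C = β·I_B = 120 × 0.0863 = 10.4 mA.
Collector loop: V_CE = V_CC − I_C·R_C = 24 − 10.4×0.68 = 17 V.
Since V_CE = 17 V > V_CE(sat) ≈ 0.2 V, the transistor is in the active region as assumed.

I_C ≈ 10 mA, V_CE ≈ 17 V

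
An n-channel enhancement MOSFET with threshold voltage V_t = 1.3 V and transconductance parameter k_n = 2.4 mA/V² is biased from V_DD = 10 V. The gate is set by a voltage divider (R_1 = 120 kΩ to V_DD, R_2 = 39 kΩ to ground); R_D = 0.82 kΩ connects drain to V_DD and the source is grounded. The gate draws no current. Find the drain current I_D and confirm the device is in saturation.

I_D ≈ 1.6 mA

V_G = V_DD·R_2/(R_1+R_2) = 10×39/159 = 2.45 V. With the source grounded, V_GS = V_G = 2.45 V.
Assume saturation: I_D = (k_n/2)(V_GS − V_t)² = (2.4/2)×(2.45 − 1.3)² = 1.2×1.15² = 1.59 mA.
V_DS = V_DD − I_D·R_D = 10 − 1.59×0.82 = 8.69 V.
Saturation requires V_DS ≥ V_GS − V_t = 1.15 V; 8.69 ≥ 1.15 ✓.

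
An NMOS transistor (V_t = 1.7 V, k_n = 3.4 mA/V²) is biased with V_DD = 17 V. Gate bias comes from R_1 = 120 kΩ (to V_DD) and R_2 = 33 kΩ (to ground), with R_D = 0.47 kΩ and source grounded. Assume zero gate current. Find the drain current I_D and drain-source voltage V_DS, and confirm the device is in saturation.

I_D ≈ 6.6 mA, V_DS ≈ 14 V

V_G = V_DD·R_2/(R_1+R_2) = 17×33/153 = 3.67 V. With the source grounded, V_GS = V_G = 3.67 V.
Assume saturation: I_D = (k_n/2)(V_GS − V_t)² = (3.4/2)×(3.67 − 1.7)² = 1.7×1.97² = 6.58 mA.
V_DS = V_DD − I_D·R_D = 17 − 6.58×0.47 = 13.9 V.
Saturation requires V_DS ≥ V_GS − V_t = 1.97 V; 13.9 ≥ 1.97 ✓.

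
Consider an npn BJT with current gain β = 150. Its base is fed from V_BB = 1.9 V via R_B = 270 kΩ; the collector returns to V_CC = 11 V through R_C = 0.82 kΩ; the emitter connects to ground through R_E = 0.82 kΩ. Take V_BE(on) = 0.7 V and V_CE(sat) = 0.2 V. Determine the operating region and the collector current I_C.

Assume active. Base-emitter loop: I_B = (V_BB − V_BE)/(R_B + (β+1)R_E) = (1.9 − 0.7)/(270 + 151×0.82) = 0.00305 mA.
I_C = β·I_B = 150×0.00305 = 0.457 mA.
V_CE = V_CC − I_C·R_C − I_E·R_E = 11 − 0.457×0.82 − 0.46×0.82 = 10.2 V > V_CE(sat), so the active-region assumption holds.

active; I_C ≈ 0.46 mA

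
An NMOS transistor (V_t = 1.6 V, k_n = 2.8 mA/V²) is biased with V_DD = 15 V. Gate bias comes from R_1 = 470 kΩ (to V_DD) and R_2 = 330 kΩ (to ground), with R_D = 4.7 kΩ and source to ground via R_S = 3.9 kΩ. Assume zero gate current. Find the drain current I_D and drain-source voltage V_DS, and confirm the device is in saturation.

I_D ≈ 0.96 mA, V_DS ≈ 6.7 V

V_G = V_DD·R_2/(R_1+R_2) = 15×330/800 = 6.19 V.
Assume saturation: I_D = (k_n/2)(V_GS − V_t)² with V_GS = V_G − I_D·R_S = 6.19 − 3.9·I_D.
Substituting gives 21.3·I_D² − 51.1·I_D + 29.5 = 0, with roots I_D = 0.964 or 1.44 mA.
The root I_D = 1.44 mA gives V_GS = 0.587 V ≤ V_t, so take I_D = 0.964 mA.
Then V_GS = 2.43 V and V_DS = V_DD − I_D(R_D+R_S) = 15 − 0.964×8.6 = 6.71 V.
Saturation requires V_DS ≥ V_GS − V_t = 0.83 V; 6.71 ≥ 0.83 ✓.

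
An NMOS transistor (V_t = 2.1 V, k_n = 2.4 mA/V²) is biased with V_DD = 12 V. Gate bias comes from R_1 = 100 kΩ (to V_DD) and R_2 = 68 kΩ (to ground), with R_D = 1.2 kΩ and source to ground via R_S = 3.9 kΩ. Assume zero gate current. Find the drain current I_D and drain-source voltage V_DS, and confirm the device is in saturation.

V_G = V_DD·R_2/(R_1+R_2) = 12×68/168 = 4.86 V.
Assume saturation: I_D = (k_n/2)(V_GS − V_t)² with V_GS = V_G − I_D·R_S = 4.86 − 3.9·I_D.
Substituting gives 18.3·I_D² − 26.8·I_D + 9.12 = 0, with roots I_D = 0.536 or 0.933 mA.
The root I_D = 0.933 mA gives V_GS = 1.22 V ≤ V_t, so take I_D = 0.536 mA.
Then V_GS = 2.77 V and V_DS = V_DD − I_D(R_D+R_S) = 12 − 0.536×5.1 = 9.27 V.
Saturation requires V_DS ≥ V_GS − V_t = 0.668 V; 9.27 ≥ 0.668 ✓.

I_D ≈ 0.54 mA, V_DS ≈ 9.3 V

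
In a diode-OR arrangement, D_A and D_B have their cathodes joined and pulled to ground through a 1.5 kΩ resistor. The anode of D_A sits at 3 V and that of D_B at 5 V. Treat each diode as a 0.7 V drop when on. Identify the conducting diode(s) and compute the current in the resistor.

Only D_B conducts; I_R ≈ 2.9 mA

Assume both conduct. Then node N would need to be at both 3−0.7 = 2.3 V and 5−0.7 = 4.3 V, which is impossible.
Assume only D_B conducts: V_N = 5 − 0.7 = 4.3 V, so I_R = 4.3/1.5 = 2.87 mA.
Check D_A: its anode-to-cathode voltage is 3 − 4.3 = -1.3 V < 0.7 V, so it is off. The assumption is consistent.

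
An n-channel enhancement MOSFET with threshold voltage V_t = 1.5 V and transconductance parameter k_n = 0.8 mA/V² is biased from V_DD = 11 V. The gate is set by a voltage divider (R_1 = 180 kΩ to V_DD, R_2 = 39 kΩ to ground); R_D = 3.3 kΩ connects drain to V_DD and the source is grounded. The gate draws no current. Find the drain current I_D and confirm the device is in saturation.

V_G = V_DD·R_2/(R_1+R_2) = 11×39/219 = 1.96 V. With the source grounded, V_GS = V_G = 1.96 V.
Assume saturation: I_D = (k_n/2)(V_GS − V_t)² = (0.8/2)×(1.96 − 1.5)² = 0.4×0.459² = 0.0842 mA.
V_DS = V_DD − I_D·R_D = 11 − 0.0842×3.3 = 10.7 V.
Saturation requires V_DS ≥ V_GS − V_t = 0.459 V; 10.7 ≥ 0.459 ✓.

I_D ≈ 0.084 mA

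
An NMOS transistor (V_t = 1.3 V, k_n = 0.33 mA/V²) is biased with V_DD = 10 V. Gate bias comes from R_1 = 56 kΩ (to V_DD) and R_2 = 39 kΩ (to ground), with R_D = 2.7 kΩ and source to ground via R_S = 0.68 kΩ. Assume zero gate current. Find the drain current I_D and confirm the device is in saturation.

V_G = V_DD·R_2/(R_1+R_2) = 10×39/95 = 4.11 V.
Assume saturation: I_D = (k_n/2)(V_GS − V_t)² with V_GS = V_G − I_D·R_S = 4.11 − 0.68·I_D.
Substituting gives 0.0763·I_D² − 1.63·I_D + 1.3 = 0, with roots I_D = 0.829 or 20.5 mA.
The root I_D = 20.5 mA gives V_GS = -9.85 V ≤ V_t, so take I_D = 0.829 mA.
Then V_GS = 3.54 V and V_DS = V_DD − I_D(R_D+R_S) = 10 − 0.829×3.38 = 7.2 V.
Saturation requires V_DS ≥ V_GS − V_t = 2.24 V; 7.2 ≥ 2.24 ✓.

I_D ≈ 0.83 mA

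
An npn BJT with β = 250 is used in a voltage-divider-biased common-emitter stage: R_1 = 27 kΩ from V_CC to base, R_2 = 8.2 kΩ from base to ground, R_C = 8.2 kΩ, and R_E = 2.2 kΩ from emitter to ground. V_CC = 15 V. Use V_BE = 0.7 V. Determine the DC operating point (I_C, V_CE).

I_C ≈ 1.3 mA, V_CE ≈ 2 V

Thevenize the base divider: V_Th = V_CC·R_2/(R_1+R_2) = 15×8.2/35.2 = 3.49 V, R_Th = R_1‖R_2 = 6.29 kΩ.
Base-emitter loop: V_Th = I_B·R_Th + V_BE + (β+1)I_B·R_E, so I_B = (3.49 − 0.7) / (6.29 + 251×2.2) = 0.005 mA.
I_C = β·I_B = 250×0.005 = 1.25 mA, and I_E = (β+1)I_B = 1.26 mA.
V_CE = V_CC − I_C·R_C − I_E·R_E = 15 − 1.25×8.2 − 1.26×2.2 = 1.98 V.
V_CE = 1.98 V > 0.2 V confirms active-region operation.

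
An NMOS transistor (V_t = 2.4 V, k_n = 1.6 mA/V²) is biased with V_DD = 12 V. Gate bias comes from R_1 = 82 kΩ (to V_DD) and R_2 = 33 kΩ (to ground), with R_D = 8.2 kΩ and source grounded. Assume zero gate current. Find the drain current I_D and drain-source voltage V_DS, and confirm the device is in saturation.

V_G = V_DD·R_2/(R_1+R_2) = 12×33/115 = 3.44 V. With the source grounded, V_GS = V_G = 3.44 V.
Assume saturation: I_D = (k_n/2)(V_GS − V_t)² = (1.6/2)×(3.44 − 2.4)² = 0.8×1.04² = 0.871 mA.
V_DS = V_DD − I_D·R_D = 12 − 0.871×8.2 = 4.86 V.
Saturation requires V_DS ≥ V_GS − V_t = 1.04 V; 4.86 ≥ 1.04 ✓.

I_D ≈ 0.87 mA, V_DS ≈ 4.9 V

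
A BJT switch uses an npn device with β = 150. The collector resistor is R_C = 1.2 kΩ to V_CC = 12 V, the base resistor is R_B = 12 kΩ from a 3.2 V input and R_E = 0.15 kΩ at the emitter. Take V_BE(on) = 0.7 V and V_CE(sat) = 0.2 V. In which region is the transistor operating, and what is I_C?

Assume active: I_B = (3.2 − 0.7)/(12 + 151×0.15) = 0.0722 mA, I_C = β·I_B = 10.8 mA.
Then V_CE = 12 − 10.8×1.2 − 10.9×0.15 = -2.62 V < 0.2 V — the active assumption fails.
Re-solve with V_CE = 0.2 V. KCL at the emitter: V_E/R_E = (V_BB−0.7−V_E)/R_B + (V_CC−0.2−V_E)/R_C, giving V_E = 1.32 V.
I_C = (V_CC − 0.2 − V_E)/R_C = (11.8 − 1.32)/1.2 = 8.73 mA.
Check: I_B = (2.5 − 1.32)/12 = 0.098 mA, and β·I_B = 14.7 mA > I_C, confirming saturation.

saturation; I_C ≈ 8.7 mA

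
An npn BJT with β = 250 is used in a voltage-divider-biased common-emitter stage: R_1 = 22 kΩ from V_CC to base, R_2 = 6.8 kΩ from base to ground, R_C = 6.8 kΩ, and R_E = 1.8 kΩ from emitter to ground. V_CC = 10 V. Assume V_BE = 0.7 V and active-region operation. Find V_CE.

V_CE ≈ 2.2 V

Thevenize the base divider: V_Th = V_CC·R_2/(R_1+R_2) = 10×6.8/28.8 = 2.36 V, R_Th = R_1‖R_2 = 5.19 kΩ.
Base-emitter loop: V_Th = I_B·R_Th + V_BE + (β+1)I_B·R_E, so I_B = (2.36 − 0.7) / (5.19 + 251×1.8) = 0.00363 mA.
I_C = β·I_B = 250×0.00363 = 0.909 mA, and I_E = (β+1)I_B = 0.912 mA.
V_CE = V_CC − I_C·R_C − I_E·R_E = 10 − 0.909×6.8 − 0.912×1.8 = 2.18 V.
V_CE = 2.18 V > 0.2 V confirms active-region operation.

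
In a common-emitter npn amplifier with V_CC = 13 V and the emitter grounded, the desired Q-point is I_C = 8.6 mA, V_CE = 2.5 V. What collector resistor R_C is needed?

Collector loop: V_CC = I_C·R_C + V_CE.
R_C = (V_CC − V_CE)/I_C = (13 − 2.5)/8.6 = 1.22 kΩ.

R_C ≈ 1.2 kΩ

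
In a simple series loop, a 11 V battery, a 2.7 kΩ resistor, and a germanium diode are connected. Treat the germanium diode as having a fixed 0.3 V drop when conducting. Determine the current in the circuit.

I ≈ 4 mA

KVL around the loop: 11 = V_D + I·R = 0.3 + I × 2.7 kΩ.
So I = (11 − 0.3) / 2.7 kΩ = 10.7 / 2.7 = 3.96 mA.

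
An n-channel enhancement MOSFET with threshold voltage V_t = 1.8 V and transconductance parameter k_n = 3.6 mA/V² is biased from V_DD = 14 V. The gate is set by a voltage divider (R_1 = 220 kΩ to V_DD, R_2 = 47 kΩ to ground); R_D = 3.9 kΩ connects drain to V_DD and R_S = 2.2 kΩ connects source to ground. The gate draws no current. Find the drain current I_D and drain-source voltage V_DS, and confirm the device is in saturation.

V_G = V_DD·R_2/(R_1+R_2) = 14×47/267 = 2.46 V.
Assume saturation: I_D = (k_n/2)(V_GS − V_t)² with V_GS = V_G − I_D·R_S = 2.46 − 2.2·I_D.
Substituting gives 8.71·I_D² − 6.26·I_D + 0.795 = 0, with roots I_D = 0.165 or 0.554 mA.
The root I_D = 0.554 mA gives V_GS = 1.25 V ≤ V_t, so take I_D = 0.165 mA.
Then V_GS = 2.1 V and V_DS = V_DD − I_D(R_D+R_S) = 14 − 0.165×6.1 = 13 V.
Saturation requires V_DS ≥ V_GS − V_t = 0.302 V; 13 ≥ 0.302 ✓.

I_D ≈ 0.16 mA, V_DS ≈ 13 V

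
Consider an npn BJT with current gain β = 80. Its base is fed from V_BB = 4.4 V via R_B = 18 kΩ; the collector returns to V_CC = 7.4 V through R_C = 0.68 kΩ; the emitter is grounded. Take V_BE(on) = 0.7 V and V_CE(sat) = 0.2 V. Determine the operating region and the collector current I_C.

saturation; I_C ≈ 11 mA

Assume active: I_B = (4.4 − 0.7)/18 = 0.206 mA, giving I_C = β·I_B = 16.4 mA.
But then V_CE = 7.4 − 16.4×0.68 = -3.78 V < V_CE(sat) = 0.2 V — impossible in the active region.
So the transistor is saturated. With V_CE = 0.2 V, I_C = (V_CC − 0.2)/R_C = 7.2/0.68 = 10.6 mA.
Check: β·I_B = 16.4 mA > I_C = 10.6 mA, confirming saturation.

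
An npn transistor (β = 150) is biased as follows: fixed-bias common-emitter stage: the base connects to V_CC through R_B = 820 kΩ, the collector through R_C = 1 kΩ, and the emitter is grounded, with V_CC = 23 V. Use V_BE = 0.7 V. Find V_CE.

V_CE ≈ 19 V

Base loop: V_CC = I_B·R_B + V_BE, so I_B = (23 − 0.7)/820 kΩ = 0.0272 mA.
In the active region I_C = β·I_B = 150 × 0.0272 = 4.08 mA.
Collector loop: V_CE = V_CC − I_C·R_C = 23 − 4.08×1 = 18.9 V.
Since V_CE = 18.9 V > V_CE(sat) ≈ 0.2 V, the transistor is in the active region as assumed.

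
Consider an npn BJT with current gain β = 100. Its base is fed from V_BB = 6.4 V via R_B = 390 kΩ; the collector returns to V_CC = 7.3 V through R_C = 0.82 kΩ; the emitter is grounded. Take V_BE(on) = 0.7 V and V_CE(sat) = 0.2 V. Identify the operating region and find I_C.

active; I_C ≈ 1.5 mA

Assume active. Base-emitter loop: I_B = (V_BB − V_BE)/R_B = (6.4 − 0.7)/390 = 0.0146 mA.
I_C = β·I_B = 100×0.0146 = 1.46 mA.
V_CE = V_CC − I_C·R_C = 7.3 − 1.46×0.82 = 6.1 V > V_CE(sat), so the active-region assumption holds.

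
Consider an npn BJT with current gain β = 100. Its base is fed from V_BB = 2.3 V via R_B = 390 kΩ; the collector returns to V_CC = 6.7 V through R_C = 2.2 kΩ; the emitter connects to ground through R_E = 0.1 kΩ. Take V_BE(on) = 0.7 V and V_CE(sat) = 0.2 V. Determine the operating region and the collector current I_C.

active; I_C ≈ 0.4 mA

Assume active. Base-emitter loop: I_B = (V_BB − V_BE)/(R_B + (β+1)R_E) = (2.3 − 0.7)/(390 + 101×0.1) = 0.004 mA.
I_C = β·I_B = 100×0.004 = 0.4 mA.
V_CE = V_CC − I_C·R_C − I_E·R_E = 6.7 − 0.4×2.2 − 0.404×0.1 = 5.78 V > V_CE(sat), so the active-region assumption holds.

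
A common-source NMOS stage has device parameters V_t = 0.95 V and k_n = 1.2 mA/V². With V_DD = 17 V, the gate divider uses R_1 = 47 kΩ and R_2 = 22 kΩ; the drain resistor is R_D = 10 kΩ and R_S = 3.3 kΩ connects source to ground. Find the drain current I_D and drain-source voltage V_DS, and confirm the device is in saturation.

V_G = V_DD·R_2/(R_1+R_2) = 17×22/69 = 5.42 V.
Assume saturation: I_D = (k_n/2)(V_GS − V_t)² with V_GS = V_G − I_D·R_S = 5.42 − 3.3·I_D.
Substituting gives 6.53·I_D² − 18.7·I_D + 12 = 0, with roots I_D = 0.969 or 1.89 mA.
The root I_D = 1.89 mA gives V_GS = -0.826 V ≤ V_t, so take I_D = 0.969 mA.
Then V_GS = 2.22 V and V_DS = V_DD − I_D(R_D+R_S) = 17 − 0.969×13.3 = 4.11 V.
Saturation requires V_DS ≥ V_GS − V_t = 1.27 V; 4.11 ≥ 1.27 ✓.

I_D ≈ 0.97 mA, V_DS ≈ 4.1 V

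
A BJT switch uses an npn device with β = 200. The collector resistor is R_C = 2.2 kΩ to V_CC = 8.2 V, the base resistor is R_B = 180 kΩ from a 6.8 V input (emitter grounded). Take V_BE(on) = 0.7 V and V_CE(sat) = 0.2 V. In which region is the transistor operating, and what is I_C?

Assume active: I_B = (6.8 − 0.7)/180 = 0.0339 mA, giving I_C = β·I_B = 6.78 mA.
But then V_CE = 8.2 − 6.78×2.2 = -6.71 V < V_CE(sat) = 0.2 V — impossible in the active region.
So the transistor is saturated. With V_CE = 0.2 V, I_C = (V_CC − 0.2)/R_C = 8/2.2 = 3.64 mA.
Check: β·I_B = 6.78 mA > I_C = 3.64 mA, confirming saturation.

saturation; I_C ≈ 3.6 mA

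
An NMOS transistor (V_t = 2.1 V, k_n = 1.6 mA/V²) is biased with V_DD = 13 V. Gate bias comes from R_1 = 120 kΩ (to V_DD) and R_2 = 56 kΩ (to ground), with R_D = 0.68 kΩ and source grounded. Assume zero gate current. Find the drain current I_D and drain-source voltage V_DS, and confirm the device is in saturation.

V_G = V_DD·R_2/(R_1+R_2) = 13×56/176 = 4.14 V. With the source grounded, V_GS = V_G = 4.14 V.
Assume saturation: I_D = (k_n/2)(V_GS − V_t)² = (1.6/2)×(4.14 − 2.1)² = 0.8×2.04² = 3.32 mA.
V_DS = V_DD − I_D·R_D = 13 − 3.32×0.68 = 10.7 V.
Saturation requires V_DS ≥ V_GS − V_t = 2.04 V; 10.7 ≥ 2.04 ✓.

I_D ≈ 3.3 mA, V_DS ≈ 11 V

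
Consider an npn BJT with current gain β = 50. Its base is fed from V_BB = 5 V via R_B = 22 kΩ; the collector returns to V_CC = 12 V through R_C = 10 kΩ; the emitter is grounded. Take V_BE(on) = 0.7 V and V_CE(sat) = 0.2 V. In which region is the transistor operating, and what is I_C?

saturation; I_C ≈ 1.2 mA

Assume active: I_B = (5 − 0.7)/22 = 0.195 mA, giving I_C = β·I_B = 9.77 mA.
But then V_CE = 12 − 9.77×10 = -85.7 V < V_CE(sat) = 0.2 V — impossible in the active region.
So the transistor is saturated. With V_CE = 0.2 V, I_C = (V_CC − 0.2)/R_C = 11.8/10 = 1.18 mA.
Check: β·I_B = 9.77 mA > I_C = 1.18 mA, confirming saturation.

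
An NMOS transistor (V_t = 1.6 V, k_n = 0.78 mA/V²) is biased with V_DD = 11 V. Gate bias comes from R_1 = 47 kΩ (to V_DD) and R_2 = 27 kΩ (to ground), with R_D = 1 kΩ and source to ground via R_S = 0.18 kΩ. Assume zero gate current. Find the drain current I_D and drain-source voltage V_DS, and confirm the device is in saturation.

I_D ≈ 1.7 mA, V_DS ≈ 9 V

V_G = V_DD·R_2/(R_1+R_2) = 11×27/74 = 4.01 V.
Assume saturation: I_D = (k_n/2)(V_GS − V_t)² with V_GS = V_G − I_D·R_S = 4.01 − 0.18·I_D.
Substituting gives 0.0126·I_D² − 1.34·I_D + 2.27 = 0, with roots I_D = 1.72 or 104 mA.
The root I_D = 104 mA gives V_GS = -14.7 V ≤ V_t, so take I_D = 1.72 mA.
Then V_GS = 3.7 V and V_DS = V_DD − I_D(R_D+R_S) = 11 − 1.72×1.18 = 8.96 V.
Saturation requires V_DS ≥ V_GS − V_t = 2.1 V; 8.96 ≥ 2.1 ✓.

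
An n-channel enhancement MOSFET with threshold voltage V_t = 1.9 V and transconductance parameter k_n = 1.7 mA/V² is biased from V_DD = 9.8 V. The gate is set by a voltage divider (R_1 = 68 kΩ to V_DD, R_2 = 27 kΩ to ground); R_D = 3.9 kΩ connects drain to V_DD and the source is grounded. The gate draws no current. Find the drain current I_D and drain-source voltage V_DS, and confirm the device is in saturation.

I_D ≈ 0.67 mA, V_DS ≈ 7.2 V

V_G = V_DD·R_2/(R_1+R_2) = 9.8×27/95 = 2.79 V. With the source grounded, V_GS = V_G = 2.79 V.
Assume saturation: I_D = (k_n/2)(V_GS − V_t)² = (1.7/2)×(2.79 − 1.9)² = 0.85×0.885² = 0.666 mA.
V_DS = V_DD − I_D·R_D = 9.8 − 0.666×3.9 = 7.2 V.
Saturation requires V_DS ≥ V_GS − V_t = 0.885 V; 7.2 ≥ 0.885 ✓.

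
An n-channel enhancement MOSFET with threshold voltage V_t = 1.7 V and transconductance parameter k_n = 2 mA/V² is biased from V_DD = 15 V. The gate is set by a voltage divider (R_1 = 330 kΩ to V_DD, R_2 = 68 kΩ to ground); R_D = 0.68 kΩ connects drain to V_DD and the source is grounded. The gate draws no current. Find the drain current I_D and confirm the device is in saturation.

I_D ≈ 0.74 mA

V_G = V_DD·R_2/(R_1+R_2) = 15×68/398 = 2.56 V. With the source grounded, V_GS = V_G = 2.56 V.
Assume saturation: I_D = (k_n/2)(V_GS − V_t)² = (2/2)×(2.56 − 1.7)² = 1×0.863² = 0.744 mA.
V_DS = V_DD − I_D·R_D = 15 − 0.744×0.68 = 14.5 V.
Saturation requires V_DS ≥ V_GS − V_t = 0.863 V; 14.5 ≥ 0.863 ✓.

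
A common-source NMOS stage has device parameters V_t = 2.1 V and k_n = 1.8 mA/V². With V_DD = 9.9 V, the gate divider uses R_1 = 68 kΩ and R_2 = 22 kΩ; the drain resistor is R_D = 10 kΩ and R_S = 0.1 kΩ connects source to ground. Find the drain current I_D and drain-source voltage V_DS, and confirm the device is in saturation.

I_D ≈ 0.087 mA, V_DS ≈ 9 V

V_G = V_DD·R_2/(R_1+R_2) = 9.9×22/90 = 2.42 V.
Assume saturation: I_D = (k_n/2)(V_GS − V_t)² with V_GS = V_G − I_D·R_S = 2.42 − 0.1·I_D.
Substituting gives 0.009·I_D² − 1.06·I_D + 0.0922 = 0, with roots I_D = 0.0872 or 117 mA.
The root I_D = 117 mA gives V_GS = -9.32 V ≤ V_t, so take I_D = 0.0872 mA.
Then V_GS = 2.41 V and V_DS = V_DD − I_D(R_D+R_S) = 9.9 − 0.0872×10.1 = 9.02 V.
Saturation requires V_DS ≥ V_GS − V_t = 0.311 V; 9.02 ≥ 0.311 ✓.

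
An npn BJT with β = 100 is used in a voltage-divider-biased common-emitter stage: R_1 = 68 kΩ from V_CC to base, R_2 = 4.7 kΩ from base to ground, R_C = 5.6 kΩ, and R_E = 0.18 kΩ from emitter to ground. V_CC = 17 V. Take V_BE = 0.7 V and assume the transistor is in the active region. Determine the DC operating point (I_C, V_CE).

I_C ≈ 1.8 mA, V_CE ≈ 6.8 V

Thevenize the base divider: V_Th = V_CC·R_2/(R_1+R_2) = 17×4.7/72.7 = 1.1 V, R_Th = R_1‖R_2 = 4.4 kΩ.
Base-emitter loop: V_Th = I_B·R_Th + V_BE + (β+1)I_B·R_E, so I_B = (1.1 − 0.7) / (4.4 + 101×0.18) = 0.0177 mA.
I_C = β·I_B = 100×0.0177 = 1.77 mA, and I_E = (β+1)I_B = 1.79 mA.
V_CE = V_CC − I_C·R_C − I_E·R_E = 17 − 1.77×5.6 − 1.79×0.18 = 6.78 V.
V_CE = 6.78 V > 0.2 V confirms active-region operation.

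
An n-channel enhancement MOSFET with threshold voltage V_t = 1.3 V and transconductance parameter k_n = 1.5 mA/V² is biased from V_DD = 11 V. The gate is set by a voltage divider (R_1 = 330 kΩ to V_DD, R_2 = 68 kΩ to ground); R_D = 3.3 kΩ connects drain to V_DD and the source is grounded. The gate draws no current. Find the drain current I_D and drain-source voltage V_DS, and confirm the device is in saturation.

V_G = V_DD·R_2/(R_1+R_2) = 11×68/398 = 1.88 V. With the source grounded, V_GS = V_G = 1.88 V.
Assume saturation: I_D = (k_n/2)(V_GS − V_t)² = (1.5/2)×(1.88 − 1.3)² = 0.75×0.579² = 0.252 mA.
V_DS = V_DD − I_D·R_D = 11 − 0.252×3.3 = 10.2 V.
Saturation requires V_DS ≥ V_GS − V_t = 0.579 V; 10.2 ≥ 0.579 ✓.

I_D ≈ 0.25 mA, V_DS ≈ 10 V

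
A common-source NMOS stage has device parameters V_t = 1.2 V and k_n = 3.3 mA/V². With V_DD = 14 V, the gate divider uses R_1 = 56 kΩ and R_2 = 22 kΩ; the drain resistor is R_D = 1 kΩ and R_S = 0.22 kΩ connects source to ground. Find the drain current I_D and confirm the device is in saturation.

I_D ≈ 4.8 mA

V_G = V_DD·R_2/(R_1+R_2) = 14×22/78 = 3.95 V.
Assume saturation: I_D = (k_n/2)(V_GS − V_t)² with V_GS = V_G − I_D·R_S = 3.95 − 0.22·I_D.
Substituting gives 0.0799·I_D² − 3·I_D + 12.5 = 0, with roots I_D = 4.77 or 32.7 mA.
The root I_D = 32.7 mA gives V_GS = -3.25 V ≤ V_t, so take I_D = 4.77 mA.
Then V_GS = 2.9 V and V_DS = V_DD − I_D(R_D+R_S) = 14 − 4.77×1.22 = 8.18 V.
Saturation requires V_DS ≥ V_GS − V_t = 1.7 V; 8.18 ≥ 1.7 ✓.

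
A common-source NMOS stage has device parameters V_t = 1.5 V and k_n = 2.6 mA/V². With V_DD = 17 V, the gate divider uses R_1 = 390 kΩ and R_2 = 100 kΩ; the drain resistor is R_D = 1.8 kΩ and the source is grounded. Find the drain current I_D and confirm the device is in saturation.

V_G = V_DD·R_2/(R_1+R_2) = 17×100/490 = 3.47 V. With the source grounded, V_GS = V_G = 3.47 V.
Assume saturation: I_D = (k_n/2)(V_GS − V_t)² = (2.6/2)×(3.47 − 1.5)² = 1.3×1.97² = 5.04 mA.
V_DS = V_DD − I_D·R_D = 17 − 5.04×1.8 = 7.92 V.
Saturation requires V_DS ≥ V_GS − V_t = 1.97 V; 7.92 ≥ 1.97 ✓.

I_D ≈ 5 mA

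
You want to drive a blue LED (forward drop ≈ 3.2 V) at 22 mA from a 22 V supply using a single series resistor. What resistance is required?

The resistor drops V_S − V_D = 22 − 3.2 = 18.8 V at 22 mA.
R = 18.8 V / 22 mA = 0.855 kΩ.

R ≈ 0.85 kΩ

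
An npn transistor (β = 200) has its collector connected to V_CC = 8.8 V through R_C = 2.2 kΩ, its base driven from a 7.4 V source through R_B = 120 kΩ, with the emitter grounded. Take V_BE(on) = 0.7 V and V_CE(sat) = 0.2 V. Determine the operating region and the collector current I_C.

saturation; I_C ≈ 3.9 mA

Assume active: I_B = (7.4 − 0.7)/120 = 0.0558 mA, giving I_C = β·I_B = 11.2 mA.
But then V_CE = 8.8 − 11.2×2.2 = -15.8 V < V_CE(sat) = 0.2 V — impossible in the active region.
So the transistor is saturated. With V_CE = 0.2 V, I_C = (V_CC − 0.2)/R_C = 8.6/2.2 = 3.91 mA.
Check: β·I_B = 11.2 mA > I_C = 3.91 mA, confirming saturation.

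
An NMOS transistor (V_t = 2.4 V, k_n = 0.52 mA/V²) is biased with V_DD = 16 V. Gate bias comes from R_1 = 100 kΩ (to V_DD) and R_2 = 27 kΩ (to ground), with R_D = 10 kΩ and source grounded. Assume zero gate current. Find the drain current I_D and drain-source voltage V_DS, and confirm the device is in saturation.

V_G = V_DD·R_2/(R_1+R_2) = 16×27/127 = 3.4 V. With the source grounded, V_GS = V_G = 3.4 V.
Assume saturation: I_D = (k_n/2)(V_GS − V_t)² = (0.52/2)×(3.4 − 2.4)² = 0.26×1² = 0.261 mA.
V_DS = V_DD − I_D·R_D = 16 − 0.261×10 = 13.4 V.
Saturation requires V_DS ≥ V_GS − V_t = 1 V; 13.4 ≥ 1 ✓.

I_D ≈ 0.26 mA, V_DS ≈ 13 V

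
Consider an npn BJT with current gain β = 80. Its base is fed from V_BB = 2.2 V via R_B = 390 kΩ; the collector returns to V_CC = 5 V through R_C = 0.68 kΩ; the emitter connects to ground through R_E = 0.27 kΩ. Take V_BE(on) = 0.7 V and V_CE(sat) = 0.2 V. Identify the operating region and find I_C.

active; I_C ≈ 0.29 mA

Assume active. Base-emitter loop: I_B = (V_BB − V_BE)/(R_B + (β+1)R_E) = (2.2 − 0.7)/(390 + 81×0.27) = 0.00364 mA.
I_C = β·I_B = 80×0.00364 = 0.291 mA.
V_CE = V_CC − I_C·R_C − I_E·R_E = 5 − 0.291×0.68 − 0.295×0.27 = 4.72 V > V_CE(sat), so the active-region assumption holds.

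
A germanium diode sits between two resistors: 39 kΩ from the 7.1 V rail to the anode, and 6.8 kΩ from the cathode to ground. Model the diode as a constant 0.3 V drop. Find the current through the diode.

I ≈ 0.15 mA

The two resistors are in series with the diode, so KVL gives 7.1 = I·39 + 0.3 + I·6.8.
I = (7.1 − 0.3) / (39 + 6.8) kΩ = 6.8 / 45.8 = 0.148 mA.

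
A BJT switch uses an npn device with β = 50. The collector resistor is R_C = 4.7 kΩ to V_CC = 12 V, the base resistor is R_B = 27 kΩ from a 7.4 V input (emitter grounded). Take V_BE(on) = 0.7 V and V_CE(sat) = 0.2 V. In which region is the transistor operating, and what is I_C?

Assume active: I_B = (7.4 − 0.7)/27 = 0.248 mA, giving I_C = β·I_B = 12.4 mA.
But then V_CE = 12 − 12.4×4.7 = -46.3 V < V_CE(sat) = 0.2 V — impossible in the active region.
So the transistor is saturated. With V_CE = 0.2 V, I_C = (V_CC − 0.2)/R_C = 11.8/4.7 = 2.51 mA.
Check: β·I_B = 12.4 mA > I_C = 2.51 mA, confirming saturation.

saturation; I_C ≈ 2.5 mA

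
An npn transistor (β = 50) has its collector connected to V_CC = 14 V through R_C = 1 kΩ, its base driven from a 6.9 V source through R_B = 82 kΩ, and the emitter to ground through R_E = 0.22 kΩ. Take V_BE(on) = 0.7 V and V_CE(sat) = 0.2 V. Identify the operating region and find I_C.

active; I_C ≈ 3.3 mA

Assume active. Base-emitter loop: I_B = (V_BB − V_BE)/(R_B + (β+1)R_E) = (6.9 − 0.7)/(82 + 51×0.22) = 0.0665 mA.
I_C = β·I_B = 50×0.0665 = 3.33 mA.
V_CE = V_CC − I_C·R_C − I_E·R_E = 14 − 3.33×1 − 3.39×0.22 = 9.93 V > V_CE(sat), so the active-region assumption holds.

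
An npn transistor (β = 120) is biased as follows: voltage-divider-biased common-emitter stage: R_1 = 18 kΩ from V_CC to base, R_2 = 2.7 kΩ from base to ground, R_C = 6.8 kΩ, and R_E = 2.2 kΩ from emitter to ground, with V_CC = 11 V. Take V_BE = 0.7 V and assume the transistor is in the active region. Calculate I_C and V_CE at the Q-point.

I_C ≈ 0.33 mA, V_CE ≈ 8 V

Thevenize the base divider: V_Th = V_CC·R_2/(R_1+R_2) = 11×2.7/20.7 = 1.43 V, R_Th = R_1‖R_2 = 2.35 kΩ.
Base-emitter loop: V_Th = I_B·R_Th + V_BE + (β+1)I_B·R_E, so I_B = (1.43 − 0.7) / (2.35 + 121×2.2) = 0.00274 mA.
I_C = β·I_B = 120×0.00274 = 0.328 mA, and I_E = (β+1)I_B = 0.331 mA.
V_CE = V_CC − I_C·R_C − I_E·R_E = 11 − 0.328×6.8 − 0.331×2.2 = 8.04 V.
V_CE = 8.04 V > 0.2 V confirms active-region operation.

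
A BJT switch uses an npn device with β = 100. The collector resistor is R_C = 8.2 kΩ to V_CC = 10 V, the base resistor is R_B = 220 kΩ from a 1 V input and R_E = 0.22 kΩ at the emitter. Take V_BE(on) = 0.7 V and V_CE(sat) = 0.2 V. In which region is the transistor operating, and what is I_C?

Assume active. Base-emitter loop: I_B = (V_BB − V_BE)/(R_B + (β+1)R_E) = (1 − 0.7)/(220 + 101×0.22) = 0.00124 mA.
I_C = β·I_B = 100×0.00124 = 0.124 mA.
V_CE = V_CC − I_C·R_C − I_E·R_E = 10 − 0.124×8.2 − 0.125×0.22 = 8.96 V > V_CE(sat), so the active-region assumption holds.

active; I_C ≈ 0.12 mA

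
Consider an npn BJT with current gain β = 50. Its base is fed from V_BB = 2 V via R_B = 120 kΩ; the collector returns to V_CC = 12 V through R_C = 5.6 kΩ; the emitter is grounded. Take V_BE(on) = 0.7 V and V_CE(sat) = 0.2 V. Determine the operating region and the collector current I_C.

active; I_C ≈ 0.54 mA

Assume active. Base-emitter loop: I_B = (V_BB − V_BE)/R_B = (2 − 0.7)/120 = 0.0108 mA.
I_C = β·I_B = 50×0.0108 = 0.542 mA.
V_CE = V_CC − I_C·R_C = 12 − 0.542×5.6 = 8.97 V > V_CE(sat), so the active-region assumption holds.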